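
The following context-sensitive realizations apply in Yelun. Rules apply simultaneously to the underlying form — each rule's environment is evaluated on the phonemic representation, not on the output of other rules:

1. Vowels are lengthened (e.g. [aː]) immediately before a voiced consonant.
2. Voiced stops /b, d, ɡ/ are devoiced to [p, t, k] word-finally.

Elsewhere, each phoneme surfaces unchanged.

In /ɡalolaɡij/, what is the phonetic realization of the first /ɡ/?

/ɡ/ (word-initial) fails the environment for rule 2, so it stays [ɡ].

[ɡ]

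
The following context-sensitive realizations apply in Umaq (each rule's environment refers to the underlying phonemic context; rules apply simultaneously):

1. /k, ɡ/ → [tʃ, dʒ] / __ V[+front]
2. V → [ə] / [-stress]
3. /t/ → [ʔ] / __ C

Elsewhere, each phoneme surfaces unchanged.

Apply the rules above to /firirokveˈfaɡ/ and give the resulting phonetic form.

/i/ meets the environment for rule 2 (in an unstressed syllable) → [ə].
/i/ (between /r/ and /r/) occurs in an unstressed syllable → [ə] by rule 2.
Rule 2 applies to /o/ (between /r/ and /k/: in an unstressed syllable) → [ə].
/k/ (between /o/ and /v/) fails the environment for rule 1, so it stays [k].
Rule 2 applies to /e/ (between /v/ and /f/: in an unstressed syllable) → [ə].
/a/ (between /f/ and /ɡ/) fails the environment for rule 2, so it stays [a].
/ɡ/ (word-final): rule 1 targets it, but not before a front vowel → unchanged [ɡ].

[fərərəkvəˈfaɡ]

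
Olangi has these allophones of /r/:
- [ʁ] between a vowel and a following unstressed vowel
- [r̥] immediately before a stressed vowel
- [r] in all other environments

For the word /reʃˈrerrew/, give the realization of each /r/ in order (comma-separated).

[r], [r̥], [r], [r]

Occurrence 1 (position 1): no conditioning environment matches → elsewhere allophone [r].
Occurrence 2 (position 4): immediately before a stressed vowel → [r̥].
Occurrence 3 (position 6): no conditioning environment matches → elsewhere allophone [r].
Occurrence 4 (position 7): no conditioning environment matches → elsewhere allophone [r].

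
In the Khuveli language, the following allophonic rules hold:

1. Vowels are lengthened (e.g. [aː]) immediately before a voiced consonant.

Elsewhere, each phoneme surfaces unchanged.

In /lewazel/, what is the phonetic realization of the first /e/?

[eː]

/e/ meets the environment for rule 1 (before a voiced consonant) → [eː].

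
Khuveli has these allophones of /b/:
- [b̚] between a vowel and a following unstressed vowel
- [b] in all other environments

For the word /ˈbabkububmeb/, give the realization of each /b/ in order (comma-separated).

[b], [b], [b̚], [b], [b]

Occurrence 1 (position 1): no conditioning environment matches → elsewhere allophone [b].
Occurrence 2 (position 3): no conditioning environment matches → elsewhere allophone [b].
Occurrence 3 (position 6): between a vowel and a following unstressed vowel → [b̚].
Occurrence 4 (position 8): no conditioning environment matches → elsewhere allophone [b].
Occurrence 5 (position 11): no conditioning environment matches → elsewhere allophone [b].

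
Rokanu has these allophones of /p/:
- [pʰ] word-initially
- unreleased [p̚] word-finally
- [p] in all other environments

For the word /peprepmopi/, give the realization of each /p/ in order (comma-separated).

[pʰ], [p], [p], [p]

Occurrence 1 (position 1): word-initially → [pʰ].
Occurrence 2 (position 3): no conditioning environment matches → elsewhere allophone [p].
Occurrence 3 (position 6): no conditioning environment matches → elsewhere allophone [p].
Occurrence 4 (position 9): no conditioning environment matches → elsewhere allophone [p].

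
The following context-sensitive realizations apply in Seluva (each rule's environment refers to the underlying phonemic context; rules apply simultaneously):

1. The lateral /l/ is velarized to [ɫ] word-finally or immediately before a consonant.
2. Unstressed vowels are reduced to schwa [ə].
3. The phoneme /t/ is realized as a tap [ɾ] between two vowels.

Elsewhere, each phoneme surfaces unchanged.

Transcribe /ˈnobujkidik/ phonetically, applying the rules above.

/n/ — not in any rule's target class → [n].
/o/ (between /n/ and /b/): rule 2 targets it, but not in an unstressed syllable → unchanged [o].
/b/ stays [b].
/u/ — between /b/ and /j/, in an unstressed syllable — surfaces as [ə] (rule 2).
/j/ — not in any rule's target class → [j].
/k/ (between /j/ and /i/): no rule targets it → [k].
/i/ — between /k/ and /d/, in an unstressed syllable — surfaces as [ə] (rule 2).
/d/ (between /i/ and /i/) is unaffected → [d].
Rule 2 applies to /i/ (between /d/ and /k/: in an unstressed syllable) → [ə].
/k/ — not in any rule's target class → [k].

[ˈnobəjkədək]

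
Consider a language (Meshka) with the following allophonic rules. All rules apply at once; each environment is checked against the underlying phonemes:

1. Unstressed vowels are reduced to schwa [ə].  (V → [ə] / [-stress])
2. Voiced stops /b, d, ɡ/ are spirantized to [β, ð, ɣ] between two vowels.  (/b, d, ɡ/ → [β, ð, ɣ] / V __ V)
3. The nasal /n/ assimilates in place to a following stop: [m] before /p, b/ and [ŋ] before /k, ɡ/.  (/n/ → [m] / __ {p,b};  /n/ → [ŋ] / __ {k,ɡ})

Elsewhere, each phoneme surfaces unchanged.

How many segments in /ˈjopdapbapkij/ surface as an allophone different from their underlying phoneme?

3

Segments that undergo a rule: /a/ → [ə] (rule 1); /a/ → [ə] (rule 1); /i/ → [ə] (rule 1).
All other segments surface unchanged.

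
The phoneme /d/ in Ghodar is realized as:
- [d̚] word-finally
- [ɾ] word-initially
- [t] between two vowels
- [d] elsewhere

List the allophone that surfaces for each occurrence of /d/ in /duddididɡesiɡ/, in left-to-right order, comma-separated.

[ɾ], [d], [d], [t], [d]

Occurrence 1 (position 1): word-initially → [ɾ].
Occurrence 2 (position 3): no conditioning environment matches → elsewhere allophone [d].
Occurrence 3 (position 4): no conditioning environment matches → elsewhere allophone [d].
Occurrence 4 (position 6): between two vowels → [t].
Occurrence 5 (position 8): no conditioning environment matches → elsewhere allophone [d].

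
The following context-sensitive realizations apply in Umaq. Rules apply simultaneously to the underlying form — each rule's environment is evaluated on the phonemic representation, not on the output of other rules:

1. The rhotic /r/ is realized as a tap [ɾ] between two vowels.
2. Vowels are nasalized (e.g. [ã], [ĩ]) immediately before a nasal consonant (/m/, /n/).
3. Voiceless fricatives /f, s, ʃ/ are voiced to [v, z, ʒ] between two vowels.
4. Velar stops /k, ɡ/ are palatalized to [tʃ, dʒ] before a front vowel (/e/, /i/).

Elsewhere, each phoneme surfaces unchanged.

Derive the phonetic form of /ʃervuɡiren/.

/ʃ/ (word-initial): rule 3 targets it, but not between two vowels → unchanged [ʃ].
/e/ (between /ʃ/ and /r/) fails the environment for rule 2, so it stays [e].
/r/ (between /e/ and /v/) fails the environment for rule 1, so it stays [r].
/u/ (between /v/ and /ɡ/) fails the environment for rule 2, so it stays [u].
/ɡ/ (between /u/ and /i/) occurs before a front vowel → [dʒ] by rule 4.
/i/ (between /ɡ/ and /r/) is in the target of rule 2 but the environment (before a nasal consonant) is not met → [i].
Rule 1 applies to /r/ (between /i/ and /e/: between two vowels) → [ɾ].
/e/ meets the environment for rule 2 (before a nasal consonant) → [ẽ].

[ʃervudʒiɾẽn]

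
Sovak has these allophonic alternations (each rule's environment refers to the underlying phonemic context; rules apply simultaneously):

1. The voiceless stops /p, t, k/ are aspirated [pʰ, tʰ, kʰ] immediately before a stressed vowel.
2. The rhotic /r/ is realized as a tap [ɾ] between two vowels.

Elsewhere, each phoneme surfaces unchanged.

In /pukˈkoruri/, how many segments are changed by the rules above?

Segments that undergo a rule: /k/ → [kʰ] (rule 1); /r/ → [ɾ] (rule 2); /r/ → [ɾ] (rule 2).
All other segments surface unchanged.

3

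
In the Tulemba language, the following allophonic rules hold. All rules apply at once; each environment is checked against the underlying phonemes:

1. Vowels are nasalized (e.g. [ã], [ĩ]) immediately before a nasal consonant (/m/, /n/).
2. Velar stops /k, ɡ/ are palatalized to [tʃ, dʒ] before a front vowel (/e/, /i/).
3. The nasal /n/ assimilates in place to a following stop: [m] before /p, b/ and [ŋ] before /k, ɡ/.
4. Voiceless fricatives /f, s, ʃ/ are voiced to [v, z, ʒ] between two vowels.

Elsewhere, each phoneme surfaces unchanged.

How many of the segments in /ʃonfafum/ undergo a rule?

Segments that undergo a rule: /o/ → [õ] (rule 1); /f/ → [v] (rule 4); /u/ → [ũ] (rule 1).
All other segments surface unchanged.

3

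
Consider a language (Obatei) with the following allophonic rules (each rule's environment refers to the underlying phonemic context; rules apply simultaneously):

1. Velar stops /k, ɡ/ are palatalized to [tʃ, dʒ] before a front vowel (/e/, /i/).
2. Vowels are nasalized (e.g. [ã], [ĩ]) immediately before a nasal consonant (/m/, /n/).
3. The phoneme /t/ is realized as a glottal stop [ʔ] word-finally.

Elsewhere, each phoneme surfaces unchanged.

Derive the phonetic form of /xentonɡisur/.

[xẽntõndʒisur]

/x/ (word-initial) is unaffected → [x].
/e/ meets the environment for rule 2 (before a nasal consonant) → [ẽ].
/n/ — not in any rule's target class → [n].
/t/ — between /n/ and /o/; rule 3 does not apply here → [t].
/o/ (between /t/ and /n/): before a nasal consonant, so rule 2 applies → [õ].
/n/ (between /o/ and /ɡ/): no rule targets it → [n].
/ɡ/ (between /n/ and /i/): before a front vowel, so rule 1 applies → [dʒ].
/i/ (between /ɡ/ and /s/) fails the environment for rule 2, so it stays [i].
/s/ stays [s].
/u/ (between /s/ and /r/) is in the target of rule 2 but the environment (before a nasal consonant) is not met → [u].
/r/ — not in any rule's target class → [r].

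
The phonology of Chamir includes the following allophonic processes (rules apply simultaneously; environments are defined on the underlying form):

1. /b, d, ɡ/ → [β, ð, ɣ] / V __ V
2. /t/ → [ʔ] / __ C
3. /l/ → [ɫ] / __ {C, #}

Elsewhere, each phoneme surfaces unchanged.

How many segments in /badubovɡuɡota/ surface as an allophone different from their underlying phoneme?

3

Segments that undergo a rule: /d/ → [ð] (rule 1); /b/ → [β] (rule 1); /ɡ/ → [ɣ] (rule 1).
All other segments surface unchanged.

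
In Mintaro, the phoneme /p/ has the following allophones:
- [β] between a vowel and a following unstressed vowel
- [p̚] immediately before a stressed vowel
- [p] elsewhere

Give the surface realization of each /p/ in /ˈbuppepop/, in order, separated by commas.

[p], [p], [β], [p]

Occurrence 1 (position 3): no conditioning environment matches → elsewhere allophone [p].
Occurrence 2 (position 4): no conditioning environment matches → elsewhere allophone [p].
Occurrence 3 (position 6): between a vowel and a following unstressed vowel → [β].
Occurrence 4 (position 8): no conditioning environment matches → elsewhere allophone [p].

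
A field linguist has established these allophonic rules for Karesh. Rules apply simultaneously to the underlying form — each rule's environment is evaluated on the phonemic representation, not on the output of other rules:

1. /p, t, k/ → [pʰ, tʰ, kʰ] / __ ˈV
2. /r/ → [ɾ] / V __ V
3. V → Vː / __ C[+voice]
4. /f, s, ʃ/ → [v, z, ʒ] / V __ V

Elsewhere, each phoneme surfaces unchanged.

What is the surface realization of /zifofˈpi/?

/i/ (between /z/ and /f/) fails the environment for rule 3, so it stays [i].
/f/ (between /i/ and /o/) occurs between two vowels → [v] by rule 4.
/o/ (between /f/ and /f/) fails the environment for rule 3, so it stays [o].
/f/ — between /o/ and /p/; rule 4 does not apply here → [f].
/p/ meets the environment for rule 1 (immediately before a stressed vowel) → [pʰ].
/i/ — word-final; rule 3 does not apply here → [i].

[zivofˈpʰi]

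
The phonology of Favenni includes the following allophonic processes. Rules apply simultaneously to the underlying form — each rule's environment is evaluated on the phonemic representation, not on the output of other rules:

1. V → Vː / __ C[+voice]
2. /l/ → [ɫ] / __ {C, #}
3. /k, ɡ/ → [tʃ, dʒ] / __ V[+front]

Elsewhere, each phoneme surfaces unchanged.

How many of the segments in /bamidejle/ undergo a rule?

Segments that undergo a rule: /a/ → [aː] (rule 1); /i/ → [iː] (rule 1); /e/ → [eː] (rule 1).
All other segments surface unchanged.

3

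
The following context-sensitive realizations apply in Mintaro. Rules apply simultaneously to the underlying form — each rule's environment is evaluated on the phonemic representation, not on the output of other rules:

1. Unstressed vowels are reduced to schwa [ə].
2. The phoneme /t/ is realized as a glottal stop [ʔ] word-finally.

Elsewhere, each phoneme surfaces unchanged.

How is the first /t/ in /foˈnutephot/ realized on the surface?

/t/ — between /u/ and /e/; rule 2 does not apply here → [t].

[t]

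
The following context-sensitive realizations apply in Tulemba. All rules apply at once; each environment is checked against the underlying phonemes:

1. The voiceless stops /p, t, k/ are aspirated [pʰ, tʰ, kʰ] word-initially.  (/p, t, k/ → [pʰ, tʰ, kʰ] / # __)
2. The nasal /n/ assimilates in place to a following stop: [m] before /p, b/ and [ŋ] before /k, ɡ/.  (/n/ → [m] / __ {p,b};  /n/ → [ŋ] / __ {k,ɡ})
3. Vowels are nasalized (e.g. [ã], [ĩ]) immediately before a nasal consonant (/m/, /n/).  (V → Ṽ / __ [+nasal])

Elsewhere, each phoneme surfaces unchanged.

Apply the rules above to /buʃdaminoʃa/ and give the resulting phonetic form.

[buʃdãmĩnoʃa]

/b/ — not in any rule's target class → [b].
/u/ (between /b/ and /ʃ/) fails the environment for rule 3, so it stays [u].
/ʃ/ (between /u/ and /d/): no rule targets it → [ʃ].
/d/ (between /ʃ/ and /a/) is unaffected → [d].
/a/ (between /d/ and /m/): before a nasal consonant, so rule 3 applies → [ã].
/m/ stays [m].
/i/ (between /m/ and /n/) occurs before a nasal consonant → [ĩ] by rule 3.
/n/ (between /i/ and /o/): rule 2 targets it, but not before a labial or velar stop → unchanged [n].
/o/ (between /n/ and /ʃ/) is in the target of rule 3 but the environment (before a nasal consonant) is not met → [o].
/ʃ/ (between /o/ and /a/) is unaffected → [ʃ].
/a/ (word-final) is in the target of rule 3 but the environment (before a nasal consonant) is not met → [a].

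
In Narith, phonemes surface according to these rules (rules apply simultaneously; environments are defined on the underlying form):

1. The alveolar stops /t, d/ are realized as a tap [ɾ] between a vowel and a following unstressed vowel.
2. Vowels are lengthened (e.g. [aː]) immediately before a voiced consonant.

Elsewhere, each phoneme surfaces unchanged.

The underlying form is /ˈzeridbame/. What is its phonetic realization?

[ˈzeːriːdbaːme]

/e/ (between /z/ and /r/): before a voiced consonant, so rule 2 applies → [eː].
/i/ (between /r/ and /d/) occurs before a voiced consonant → [iː] by rule 2.
/d/ (between /i/ and /b/): rule 1 targets it, but not between a vowel and a following unstressed vowel → unchanged [d].
/a/ (between /b/ and /m/) occurs before a voiced consonant → [aː] by rule 2.
/e/ (word-final) fails the environment for rule 2, so it stays [e].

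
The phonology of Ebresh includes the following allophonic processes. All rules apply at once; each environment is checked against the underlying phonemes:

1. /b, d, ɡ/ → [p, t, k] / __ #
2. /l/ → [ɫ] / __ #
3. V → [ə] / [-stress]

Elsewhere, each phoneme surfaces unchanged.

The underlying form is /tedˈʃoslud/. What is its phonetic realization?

[tədˈʃoslət]

/t/ (word-initial): no rule targets it → [t].
/e/ (between /t/ and /d/) occurs in an unstressed syllable → [ə] by rule 3.
/d/ (between /e/ and /ʃ/) is in the target of rule 1 but the environment (word-finally) is not met → [d].
/ʃ/ stays [ʃ].
/o/ (between /ʃ/ and /s/) fails the environment for rule 3, so it stays [o].
/s/ — not in any rule's target class → [s].
/l/ (between /s/ and /u/) is in the target of rule 2 but the environment (word-finally) is not met → [l].
Rule 3 applies to /u/ (between /l/ and /d/: in an unstressed syllable) → [ə].
/d/ meets the environment for rule 1 (word-finally) → [t].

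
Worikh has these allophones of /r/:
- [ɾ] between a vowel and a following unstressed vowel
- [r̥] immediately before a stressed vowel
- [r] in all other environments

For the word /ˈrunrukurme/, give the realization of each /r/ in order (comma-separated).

Occurrence 1 (position 1): immediately before a stressed vowel → [r̥].
Occurrence 2 (position 4): no conditioning environment matches → elsewhere allophone [r].
Occurrence 3 (position 8): no conditioning environment matches → elsewhere allophone [r].

[r̥], [r], [r]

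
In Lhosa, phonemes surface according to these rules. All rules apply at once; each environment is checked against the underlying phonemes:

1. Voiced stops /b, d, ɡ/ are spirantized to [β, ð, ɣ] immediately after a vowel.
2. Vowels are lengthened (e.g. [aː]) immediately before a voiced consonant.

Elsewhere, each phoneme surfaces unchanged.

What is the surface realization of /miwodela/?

[miːwoːðeːla]

/m/ — not in any rule's target class → [m].
/i/ (between /m/ and /w/) occurs before a voiced consonant → [iː] by rule 2.
/w/ stays [w].
/o/ (between /w/ and /d/): before a voiced consonant, so rule 2 applies → [oː].
/d/ meets the environment for rule 1 (immediately after a vowel) → [ð].
/e/ (between /d/ and /l/) occurs before a voiced consonant → [eː] by rule 2.
/l/ — not in any rule's target class → [l].
/a/ (word-final): rule 2 targets it, but not before a voiced consonant → unchanged [a].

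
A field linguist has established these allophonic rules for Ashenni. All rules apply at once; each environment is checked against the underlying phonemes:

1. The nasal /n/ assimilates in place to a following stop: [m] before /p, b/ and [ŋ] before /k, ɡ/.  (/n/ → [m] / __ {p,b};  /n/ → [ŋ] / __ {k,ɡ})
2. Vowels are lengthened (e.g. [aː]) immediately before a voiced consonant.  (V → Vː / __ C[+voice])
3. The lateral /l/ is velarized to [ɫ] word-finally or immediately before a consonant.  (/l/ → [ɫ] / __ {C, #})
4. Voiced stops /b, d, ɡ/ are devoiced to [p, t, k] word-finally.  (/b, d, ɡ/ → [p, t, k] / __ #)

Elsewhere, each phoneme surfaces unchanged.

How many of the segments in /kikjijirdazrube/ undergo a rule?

4

Segments that undergo a rule: /i/ → [iː] (rule 2); /i/ → [iː] (rule 2); /a/ → [aː] (rule 2); /u/ → [uː] (rule 2).
All other segments surface unchanged.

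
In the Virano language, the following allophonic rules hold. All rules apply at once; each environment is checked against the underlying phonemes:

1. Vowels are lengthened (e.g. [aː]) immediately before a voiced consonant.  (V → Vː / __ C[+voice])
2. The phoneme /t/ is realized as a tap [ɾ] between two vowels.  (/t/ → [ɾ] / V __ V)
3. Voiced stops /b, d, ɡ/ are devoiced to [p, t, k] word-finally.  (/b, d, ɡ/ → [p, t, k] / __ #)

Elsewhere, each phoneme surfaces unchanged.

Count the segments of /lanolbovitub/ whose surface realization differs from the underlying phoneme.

6

Segments that undergo a rule: /a/ → [aː] (rule 1); /o/ → [oː] (rule 1); /o/ → [oː] (rule 1); /t/ → [ɾ] (rule 2); /u/ → [uː] (rule 1); /b/ → [p] (rule 3).
All other segments surface unchanged.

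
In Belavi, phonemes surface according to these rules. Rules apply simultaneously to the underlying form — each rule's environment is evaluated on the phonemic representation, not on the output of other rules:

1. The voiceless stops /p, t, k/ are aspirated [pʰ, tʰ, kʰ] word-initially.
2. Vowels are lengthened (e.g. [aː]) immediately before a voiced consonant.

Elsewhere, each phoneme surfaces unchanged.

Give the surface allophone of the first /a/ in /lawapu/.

Rule 2 applies to /a/ (between /l/ and /w/: before a voiced consonant) → [aː].

[aː]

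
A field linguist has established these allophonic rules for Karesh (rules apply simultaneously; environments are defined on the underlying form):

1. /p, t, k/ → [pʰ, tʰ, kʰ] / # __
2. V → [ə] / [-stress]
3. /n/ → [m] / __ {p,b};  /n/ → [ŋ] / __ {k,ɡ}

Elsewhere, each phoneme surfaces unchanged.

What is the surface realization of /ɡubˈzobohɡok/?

/u/ — between /ɡ/ and /b/, in an unstressed syllable — surfaces as [ə] (rule 2).
/o/ (between /z/ and /b/) is in the target of rule 2 but the environment (in an unstressed syllable) is not met → [o].
/o/ (between /b/ and /h/) occurs in an unstressed syllable → [ə] by rule 2.
/o/ — between /ɡ/ and /k/, in an unstressed syllable — surfaces as [ə] (rule 2).
/k/ (word-final): rule 1 targets it, but not word-initially → unchanged [k].

[ɡəbˈzobəhɡək]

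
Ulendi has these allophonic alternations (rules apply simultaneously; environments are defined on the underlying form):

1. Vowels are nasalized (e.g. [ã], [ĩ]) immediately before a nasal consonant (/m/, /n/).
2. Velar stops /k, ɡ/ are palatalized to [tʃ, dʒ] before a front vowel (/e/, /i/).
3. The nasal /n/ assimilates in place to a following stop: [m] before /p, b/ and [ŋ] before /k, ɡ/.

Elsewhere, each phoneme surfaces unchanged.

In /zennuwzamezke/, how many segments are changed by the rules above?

3

Segments that undergo a rule: /e/ → [ẽ] (rule 1); /a/ → [ã] (rule 1); /k/ → [tʃ] (rule 2).
All other segments surface unchanged.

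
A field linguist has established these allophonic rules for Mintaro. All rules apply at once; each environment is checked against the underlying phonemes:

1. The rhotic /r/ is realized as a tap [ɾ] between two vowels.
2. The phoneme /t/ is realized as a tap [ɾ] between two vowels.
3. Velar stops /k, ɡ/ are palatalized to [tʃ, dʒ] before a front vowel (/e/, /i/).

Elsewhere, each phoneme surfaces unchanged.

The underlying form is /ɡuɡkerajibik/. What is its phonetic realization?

[ɡuɡtʃeɾajibik]

/ɡ/ (word-initial) fails the environment for rule 3, so it stays [ɡ].
/u/ — not in any rule's target class → [u].
/ɡ/ (between /u/ and /k/) fails the environment for rule 3, so it stays [ɡ].
/k/ meets the environment for rule 3 (before a front vowel) → [tʃ].
/e/ stays [e].
/r/ (between /e/ and /a/): between two vowels, so rule 1 applies → [ɾ].
/a/ (between /r/ and /j/): no rule targets it → [a].
/j/ (between /a/ and /i/): no rule targets it → [j].
/i/ — not in any rule's target class → [i].
/b/ (between /i/ and /i/): no rule targets it → [b].
/i/ (between /b/ and /k/) is unaffected → [i].
/k/ (word-final): rule 3 targets it, but not before a front vowel → unchanged [k].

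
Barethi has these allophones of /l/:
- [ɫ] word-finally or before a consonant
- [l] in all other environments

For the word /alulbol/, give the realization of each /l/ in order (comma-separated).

Occurrence 1 (position 2): no conditioning environment matches → elsewhere allophone [l].
Occurrence 2 (position 4): word-finally or before a consonant → [ɫ].
Occurrence 3 (position 7): word-finally or before a consonant → [ɫ].

[l], [ɫ], [ɫ]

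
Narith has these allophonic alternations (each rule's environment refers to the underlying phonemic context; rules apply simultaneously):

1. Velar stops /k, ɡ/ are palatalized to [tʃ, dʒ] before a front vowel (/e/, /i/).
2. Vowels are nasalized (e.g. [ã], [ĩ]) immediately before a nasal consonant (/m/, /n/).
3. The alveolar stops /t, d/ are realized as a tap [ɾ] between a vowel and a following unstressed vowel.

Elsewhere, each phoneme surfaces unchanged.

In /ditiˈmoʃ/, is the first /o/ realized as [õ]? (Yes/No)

No

/o/ (between /m/ and /ʃ/) is in the target of rule 2 but the environment (before a nasal consonant) is not met → [o].
The actual realization is [o], not [õ].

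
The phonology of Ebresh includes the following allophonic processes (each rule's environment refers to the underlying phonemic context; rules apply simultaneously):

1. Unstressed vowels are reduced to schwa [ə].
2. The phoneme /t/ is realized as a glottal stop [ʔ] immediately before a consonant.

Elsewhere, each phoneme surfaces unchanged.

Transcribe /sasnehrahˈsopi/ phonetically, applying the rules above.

/s/ (word-initial): no rule targets it → [s].
/a/ (between /s/ and /s/) occurs in an unstressed syllable → [ə] by rule 1.
/s/ — not in any rule's target class → [s].
/n/ (between /s/ and /e/) is unaffected → [n].
/e/ (between /n/ and /h/): in an unstressed syllable, so rule 1 applies → [ə].
/h/ (between /e/ and /r/) is unaffected → [h].
/r/ (between /h/ and /a/): no rule targets it → [r].
/a/ — between /r/ and /h/, in an unstressed syllable — surfaces as [ə] (rule 1).
/h/ (between /a/ and /s/) is unaffected → [h].
/s/ stays [s].
/o/ — between /s/ and /p/; rule 1 does not apply here → [o].
/p/ stays [p].
/i/ (word-final): in an unstressed syllable, so rule 1 applies → [ə].

[səsnəhrəhˈsopə]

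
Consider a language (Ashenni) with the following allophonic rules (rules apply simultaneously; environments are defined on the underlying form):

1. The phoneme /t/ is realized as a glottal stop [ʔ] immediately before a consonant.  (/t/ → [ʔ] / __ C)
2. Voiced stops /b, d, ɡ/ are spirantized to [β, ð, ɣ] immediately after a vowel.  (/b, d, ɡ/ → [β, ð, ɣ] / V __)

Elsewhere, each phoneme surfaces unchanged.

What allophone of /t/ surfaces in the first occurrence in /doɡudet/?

[t]

/t/ (word-final): rule 1 targets it, but not immediately before a consonant → unchanged [t].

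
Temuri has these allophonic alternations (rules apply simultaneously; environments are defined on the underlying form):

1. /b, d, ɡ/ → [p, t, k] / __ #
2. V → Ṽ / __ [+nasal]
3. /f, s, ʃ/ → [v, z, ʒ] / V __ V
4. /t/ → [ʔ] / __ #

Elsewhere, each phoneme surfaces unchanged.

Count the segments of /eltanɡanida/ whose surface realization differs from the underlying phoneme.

2

Segments that undergo a rule: /a/ → [ã] (rule 2); /a/ → [ã] (rule 2).
All other segments surface unchanged.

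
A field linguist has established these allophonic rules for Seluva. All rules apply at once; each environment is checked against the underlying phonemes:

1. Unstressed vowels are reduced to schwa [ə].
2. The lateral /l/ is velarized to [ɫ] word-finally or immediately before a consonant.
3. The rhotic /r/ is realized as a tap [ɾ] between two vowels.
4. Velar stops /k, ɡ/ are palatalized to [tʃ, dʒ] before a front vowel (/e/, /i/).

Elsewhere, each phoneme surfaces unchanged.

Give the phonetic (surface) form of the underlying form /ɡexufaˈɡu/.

[dʒəxəfəˈɡu]

/ɡ/ (word-initial) occurs before a front vowel → [dʒ] by rule 4.
/e/ — between /ɡ/ and /x/, in an unstressed syllable — surfaces as [ə] (rule 1).
/x/ (between /e/ and /u/) is unaffected → [x].
Rule 1 applies to /u/ (between /x/ and /f/: in an unstressed syllable) → [ə].
/f/ stays [f].
/a/ (between /f/ and /ɡ/) occurs in an unstressed syllable → [ə] by rule 1.
/ɡ/ (between /a/ and /u/): rule 4 targets it, but not before a front vowel → unchanged [ɡ].
/u/ (word-final) is in the target of rule 1 but the environment (in an unstressed syllable) is not met → [u].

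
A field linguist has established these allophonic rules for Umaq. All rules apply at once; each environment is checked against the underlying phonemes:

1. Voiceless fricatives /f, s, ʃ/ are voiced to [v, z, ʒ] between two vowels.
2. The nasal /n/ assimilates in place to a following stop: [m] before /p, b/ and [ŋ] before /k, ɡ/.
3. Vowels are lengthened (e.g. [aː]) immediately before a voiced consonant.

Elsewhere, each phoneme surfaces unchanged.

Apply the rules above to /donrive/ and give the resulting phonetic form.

[doːnriːve]

/d/ — not in any rule's target class → [d].
Rule 3 applies to /o/ (between /d/ and /n/: before a voiced consonant) → [oː].
/n/ (between /o/ and /r/) fails the environment for rule 2, so it stays [n].
/r/ stays [r].
/i/ — between /r/ and /v/, before a voiced consonant — surfaces as [iː] (rule 3).
/v/ (between /i/ and /e/) is unaffected → [v].
/e/ (word-final) is in the target of rule 3 but the environment (before a voiced consonant) is not met → [e].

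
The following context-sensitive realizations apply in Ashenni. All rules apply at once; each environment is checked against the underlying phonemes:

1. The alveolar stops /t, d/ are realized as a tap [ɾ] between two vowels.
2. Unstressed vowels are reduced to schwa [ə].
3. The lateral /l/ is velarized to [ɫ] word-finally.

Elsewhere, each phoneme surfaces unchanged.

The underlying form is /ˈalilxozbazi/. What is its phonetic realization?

[ˈaləlxəzbəzə]

/a/ (word-initial) fails the environment for rule 2, so it stays [a].
/l/ (between /a/ and /i/) is in the target of rule 3 but the environment (word-finally) is not met → [l].
Rule 2 applies to /i/ (between /l/ and /l/: in an unstressed syllable) → [ə].
/l/ (between /i/ and /x/) is in the target of rule 3 but the environment (word-finally) is not met → [l].
/x/ (between /l/ and /o/) is unaffected → [x].
/o/ meets the environment for rule 2 (in an unstressed syllable) → [ə].
/z/ stays [z].
/b/ (between /z/ and /a/) is unaffected → [b].
Rule 2 applies to /a/ (between /b/ and /z/: in an unstressed syllable) → [ə].
/z/ stays [z].
/i/ (word-final) occurs in an unstressed syllable → [ə] by rule 2.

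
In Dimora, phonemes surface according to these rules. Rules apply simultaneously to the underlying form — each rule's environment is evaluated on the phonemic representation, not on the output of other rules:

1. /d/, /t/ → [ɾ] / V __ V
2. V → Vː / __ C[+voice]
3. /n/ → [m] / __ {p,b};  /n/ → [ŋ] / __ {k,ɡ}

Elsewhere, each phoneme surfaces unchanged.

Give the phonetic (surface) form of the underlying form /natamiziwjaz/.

[naɾaːmiːziːwjaːz]

/n/ (word-initial) fails the environment for rule 3, so it stays [n].
/a/ (between /n/ and /t/) fails the environment for rule 2, so it stays [a].
/t/ (between /a/ and /a/): between two vowels, so rule 1 applies → [ɾ].
/a/ (between /t/ and /m/): before a voiced consonant, so rule 2 applies → [aː].
/m/ — not in any rule's target class → [m].
Rule 2 applies to /i/ (between /m/ and /z/: before a voiced consonant) → [iː].
/z/ — not in any rule's target class → [z].
/i/ meets the environment for rule 2 (before a voiced consonant) → [iː].
/w/ (between /i/ and /j/): no rule targets it → [w].
/j/ — not in any rule's target class → [j].
/a/ (between /j/ and /z/): before a voiced consonant, so rule 2 applies → [aː].
/z/ (word-final): no rule targets it → [z].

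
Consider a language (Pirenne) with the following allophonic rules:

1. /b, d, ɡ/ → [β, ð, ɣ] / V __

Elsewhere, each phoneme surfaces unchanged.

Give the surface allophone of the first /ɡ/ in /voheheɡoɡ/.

/ɡ/ meets the environment for rule 1 (immediately after a vowel) → [ɣ].

[ɣ]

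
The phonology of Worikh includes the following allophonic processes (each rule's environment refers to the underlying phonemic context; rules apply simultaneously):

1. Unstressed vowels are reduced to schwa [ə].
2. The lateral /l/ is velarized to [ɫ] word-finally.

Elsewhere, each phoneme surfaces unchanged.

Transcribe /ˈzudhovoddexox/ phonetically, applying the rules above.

[ˈzudhəvəddəxəx]

/z/ (word-initial): no rule targets it → [z].
/u/ (between /z/ and /d/) fails the environment for rule 1, so it stays [u].
/d/ stays [d].
/h/ — not in any rule's target class → [h].
/o/ (between /h/ and /v/): in an unstressed syllable, so rule 1 applies → [ə].
/v/ (between /o/ and /o/) is unaffected → [v].
/o/ meets the environment for rule 1 (in an unstressed syllable) → [ə].
/d/ (between /o/ and /d/): no rule targets it → [d].
/d/ (between /d/ and /e/) is unaffected → [d].
/e/ (between /d/ and /x/) occurs in an unstressed syllable → [ə] by rule 1.
/x/ stays [x].
/o/ meets the environment for rule 1 (in an unstressed syllable) → [ə].
/x/ (word-final): no rule targets it → [x].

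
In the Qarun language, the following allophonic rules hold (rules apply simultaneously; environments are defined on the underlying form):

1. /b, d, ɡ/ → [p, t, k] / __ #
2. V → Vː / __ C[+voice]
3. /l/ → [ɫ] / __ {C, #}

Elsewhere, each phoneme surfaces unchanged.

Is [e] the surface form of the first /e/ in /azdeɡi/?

/e/ — between /d/ and /ɡ/, before a voiced consonant — surfaces as [eː] (rule 2).
The actual realization is [eː], not [e].

No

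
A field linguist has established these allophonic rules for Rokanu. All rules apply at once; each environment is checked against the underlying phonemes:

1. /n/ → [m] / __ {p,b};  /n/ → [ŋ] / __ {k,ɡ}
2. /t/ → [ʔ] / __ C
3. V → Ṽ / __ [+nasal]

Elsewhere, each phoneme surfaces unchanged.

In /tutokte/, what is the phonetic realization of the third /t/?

/t/ — between /k/ and /e/; rule 2 does not apply here → [t].

[t]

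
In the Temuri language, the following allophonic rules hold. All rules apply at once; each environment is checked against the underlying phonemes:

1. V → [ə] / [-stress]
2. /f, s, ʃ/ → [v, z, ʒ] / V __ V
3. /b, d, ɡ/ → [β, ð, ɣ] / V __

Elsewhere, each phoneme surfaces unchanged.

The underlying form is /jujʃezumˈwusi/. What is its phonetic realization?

[jəjʃəzəmˈwuzə]

/j/ stays [j].
/u/ (between /j/ and /j/) occurs in an unstressed syllable → [ə] by rule 1.
/j/ — not in any rule's target class → [j].
/ʃ/ (between /j/ and /e/) fails the environment for rule 2, so it stays [ʃ].
/e/ — between /ʃ/ and /z/, in an unstressed syllable — surfaces as [ə] (rule 1).
/z/ (between /e/ and /u/) is unaffected → [z].
/u/ — between /z/ and /m/, in an unstressed syllable — surfaces as [ə] (rule 1).
/m/ — not in any rule's target class → [m].
/w/ (between /m/ and /u/) is unaffected → [w].
/u/ (between /w/ and /s/) fails the environment for rule 1, so it stays [u].
Rule 2 applies to /s/ (between /u/ and /i/: between two vowels) → [z].
/i/ — word-final, in an unstressed syllable — surfaces as [ə] (rule 1).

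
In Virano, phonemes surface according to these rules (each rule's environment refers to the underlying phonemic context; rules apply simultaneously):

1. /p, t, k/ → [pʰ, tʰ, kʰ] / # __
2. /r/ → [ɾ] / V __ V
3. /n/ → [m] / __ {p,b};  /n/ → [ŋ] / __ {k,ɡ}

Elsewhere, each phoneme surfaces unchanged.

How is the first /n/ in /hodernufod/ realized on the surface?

/n/ (between /r/ and /u/): rule 3 targets it, but not before a labial or velar stop → unchanged [n].

[n]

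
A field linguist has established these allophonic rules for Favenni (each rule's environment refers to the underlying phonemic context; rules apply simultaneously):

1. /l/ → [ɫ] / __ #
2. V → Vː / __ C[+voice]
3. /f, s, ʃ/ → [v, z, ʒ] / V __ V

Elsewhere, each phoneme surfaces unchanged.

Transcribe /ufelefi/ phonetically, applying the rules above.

/u/ — word-initial; rule 2 does not apply here → [u].
/f/ (between /u/ and /e/) occurs between two vowels → [v] by rule 3.
/e/ meets the environment for rule 2 (before a voiced consonant) → [eː].
/l/ (between /e/ and /e/) is in the target of rule 1 but the environment (word-finally) is not met → [l].
/e/ (between /l/ and /f/) is in the target of rule 2 but the environment (before a voiced consonant) is not met → [e].
Rule 3 applies to /f/ (between /e/ and /i/: between two vowels) → [v].
/i/ — word-final; rule 2 does not apply here → [i].

[uveːlevi]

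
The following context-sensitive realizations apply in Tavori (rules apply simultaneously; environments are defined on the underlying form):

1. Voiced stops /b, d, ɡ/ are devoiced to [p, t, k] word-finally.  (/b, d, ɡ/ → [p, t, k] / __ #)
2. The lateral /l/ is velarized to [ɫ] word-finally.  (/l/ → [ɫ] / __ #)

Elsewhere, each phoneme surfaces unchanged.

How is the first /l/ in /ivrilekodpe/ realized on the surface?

/l/ (between /i/ and /e/) is in the target of rule 2 but the environment (word-finally) is not met → [l].

[l]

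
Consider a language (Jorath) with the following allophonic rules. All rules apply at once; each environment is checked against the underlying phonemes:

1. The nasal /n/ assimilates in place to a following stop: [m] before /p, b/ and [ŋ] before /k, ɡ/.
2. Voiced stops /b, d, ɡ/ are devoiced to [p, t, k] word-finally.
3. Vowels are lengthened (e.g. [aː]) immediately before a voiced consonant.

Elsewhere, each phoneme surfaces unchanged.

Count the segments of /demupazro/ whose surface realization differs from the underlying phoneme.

2

Segments that undergo a rule: /e/ → [eː] (rule 3); /a/ → [aː] (rule 3).
All other segments surface unchanged.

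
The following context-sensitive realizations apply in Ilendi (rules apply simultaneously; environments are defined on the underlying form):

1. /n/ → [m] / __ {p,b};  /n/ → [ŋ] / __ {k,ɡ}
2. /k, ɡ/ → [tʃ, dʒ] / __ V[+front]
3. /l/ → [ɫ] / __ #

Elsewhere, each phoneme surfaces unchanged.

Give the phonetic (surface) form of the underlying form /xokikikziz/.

[xotʃitʃikziz]

/x/ stays [x].
/o/ — not in any rule's target class → [o].
/k/ (between /o/ and /i/) occurs before a front vowel → [tʃ] by rule 2.
/i/ (between /k/ and /k/): no rule targets it → [i].
/k/ (between /i/ and /i/): before a front vowel, so rule 2 applies → [tʃ].
/i/ (between /k/ and /k/) is unaffected → [i].
/k/ (between /i/ and /z/) fails the environment for rule 2, so it stays [k].
/z/ stays [z].
/i/ stays [i].
/z/ — not in any rule's target class → [z].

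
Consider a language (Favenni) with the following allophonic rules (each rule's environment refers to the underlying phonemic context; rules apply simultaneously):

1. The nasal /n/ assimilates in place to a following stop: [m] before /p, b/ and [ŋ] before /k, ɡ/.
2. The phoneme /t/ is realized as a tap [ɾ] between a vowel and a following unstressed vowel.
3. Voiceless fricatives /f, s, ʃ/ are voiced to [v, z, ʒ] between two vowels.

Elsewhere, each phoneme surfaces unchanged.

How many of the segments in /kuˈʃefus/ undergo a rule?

2

Segments that undergo a rule: /ʃ/ → [ʒ] (rule 3); /f/ → [v] (rule 3).
All other segments surface unchanged.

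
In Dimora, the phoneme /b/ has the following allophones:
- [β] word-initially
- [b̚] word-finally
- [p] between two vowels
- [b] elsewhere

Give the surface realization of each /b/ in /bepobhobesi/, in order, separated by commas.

[β], [b], [p]

Occurrence 1 (position 1): word-initially → [β].
Occurrence 2 (position 5): no conditioning environment matches → elsewhere allophone [b].
Occurrence 3 (position 8): between two vowels → [p].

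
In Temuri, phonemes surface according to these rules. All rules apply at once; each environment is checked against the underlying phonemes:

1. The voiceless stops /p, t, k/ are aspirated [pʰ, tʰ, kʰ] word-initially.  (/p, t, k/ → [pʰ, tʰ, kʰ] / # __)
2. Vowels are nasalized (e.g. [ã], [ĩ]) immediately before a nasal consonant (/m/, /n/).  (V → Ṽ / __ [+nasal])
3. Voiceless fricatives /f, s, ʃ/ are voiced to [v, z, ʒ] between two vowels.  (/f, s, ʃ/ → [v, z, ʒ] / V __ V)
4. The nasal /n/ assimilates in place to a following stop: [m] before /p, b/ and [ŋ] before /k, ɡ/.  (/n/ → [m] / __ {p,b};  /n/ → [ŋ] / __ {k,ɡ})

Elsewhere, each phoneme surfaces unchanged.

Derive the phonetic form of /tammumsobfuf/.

/t/ (word-initial): word-initially, so rule 1 applies → [tʰ].
/a/ — between /t/ and /m/, before a nasal consonant — surfaces as [ã] (rule 2).
/m/ stays [m].
/m/ (between /m/ and /u/): no rule targets it → [m].
/u/ (between /m/ and /m/) occurs before a nasal consonant → [ũ] by rule 2.
/m/ (between /u/ and /s/): no rule targets it → [m].
/s/ — between /m/ and /o/; rule 3 does not apply here → [s].
/o/ (between /s/ and /b/) is in the target of rule 2 but the environment (before a nasal consonant) is not met → [o].
/b/ (between /o/ and /f/) is unaffected → [b].
/f/ — between /b/ and /u/; rule 3 does not apply here → [f].
/u/ (between /f/ and /f/): rule 2 targets it, but not before a nasal consonant → unchanged [u].
/f/ — word-final; rule 3 does not apply here → [f].

[tʰãmmũmsobfuf]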